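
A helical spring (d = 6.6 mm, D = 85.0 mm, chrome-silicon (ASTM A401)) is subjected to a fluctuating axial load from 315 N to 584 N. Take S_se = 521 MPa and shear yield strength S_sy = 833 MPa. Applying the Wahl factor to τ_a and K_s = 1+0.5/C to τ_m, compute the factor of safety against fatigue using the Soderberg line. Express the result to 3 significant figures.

C = D/d = 85.0/6.6 = 12.8788; K_W = (4C−1)/(4C−4)+0.615/C = 1.1109; K_s = 1+0.5/C = 1.0388
F_a = (F_max−F_min)/2 = 134.5 N; F_m = (F_max+F_min)/2 = 449.5 N
τ_a = K_W·8F_aD/(πd³) = 1.1109 × 101.26 = 112.49 MPa
τ_m = K_s·8F_mD/(πd³) = 1.0388 × 338.42 = 351.56 MPa
Soderberg: 1/n_f = τ_a/S_se + τ_m/S_sy = 112.49/521 + 351.56/833 = 0.21592 + 0.42204 = 0.63796
n_f = 1/0.63796 = 1.568

1.57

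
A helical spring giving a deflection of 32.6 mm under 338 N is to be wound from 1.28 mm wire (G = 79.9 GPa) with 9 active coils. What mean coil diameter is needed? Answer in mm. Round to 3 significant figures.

Required rate k = F/δ = 338/32.6 = 10.368 N/mm
D = (Gd⁴/(8N_a·k))^(1/3) = (79.9×10³·1.28⁴/(8·9·10.368))^(1/3)
  = (287.313)^(1/3) = 6.5986 mm

6.60 mm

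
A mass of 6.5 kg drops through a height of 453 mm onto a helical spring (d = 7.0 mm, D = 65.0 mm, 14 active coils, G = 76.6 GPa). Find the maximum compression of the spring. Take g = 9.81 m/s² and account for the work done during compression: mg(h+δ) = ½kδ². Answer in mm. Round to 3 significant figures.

k = Gd⁴/(8D³N_a) = (76.6×10³)(7.0⁴)/(8·65.0³·14) = 5.9795 N/mm
W = mg = 6.5 × 9.81 = 63.765 N
½kδ² − Wδ − Wh = 0 → δ = (W + √(W² + 2kWh))/k
δ = (63.765 + √(4066 + 345441))/5.9795 = (63.765 + 591.19)/5.9795 = 109.53 mm

110 mm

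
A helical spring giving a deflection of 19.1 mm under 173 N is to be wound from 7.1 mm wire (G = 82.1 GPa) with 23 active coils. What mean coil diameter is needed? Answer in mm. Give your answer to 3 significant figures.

Required rate k = F/δ = 173/19.1 = 9.0576 N/mm
D = (Gd⁴/(8N_a·k))^(1/3) = (82.1×10³·7.1⁴/(8·23·9.0576))^(1/3)
  = (125183)^(1/3) = 50.0244 mm

50.0 mm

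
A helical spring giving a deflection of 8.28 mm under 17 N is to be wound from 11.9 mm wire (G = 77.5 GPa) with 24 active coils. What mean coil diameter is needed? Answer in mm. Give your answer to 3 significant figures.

158 mm

Required rate k = F/δ = 17/8.28 = 2.0531 N/mm
D = (Gd⁴/(8N_a·k))^(1/3) = (77.5×10³·11.9⁴/(8·24·2.0531))^(1/3)
  = (3.94248e+06)^(1/3) = 157.9756 mm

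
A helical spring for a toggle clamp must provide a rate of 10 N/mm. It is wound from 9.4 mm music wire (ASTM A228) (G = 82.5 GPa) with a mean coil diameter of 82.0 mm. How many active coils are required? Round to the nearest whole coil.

N_a = Gd⁴/(8D³k) = (82.5×10³ × 9.4⁴)/(8 × 82.0³ × 10)
    = 6.44118e+08 / 4.41094e+07 = 14.6 → 15 coils

15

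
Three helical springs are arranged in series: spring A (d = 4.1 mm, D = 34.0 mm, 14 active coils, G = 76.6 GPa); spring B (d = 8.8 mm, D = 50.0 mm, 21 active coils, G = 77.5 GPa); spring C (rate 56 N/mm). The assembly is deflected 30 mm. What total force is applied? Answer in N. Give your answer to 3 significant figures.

113 N

k_A = Gd⁴/(8D³N_a) = (76.6×10³)(4.1⁴)/(8·34.0³·14) = 4.9171 N/mm
k_B = Gd⁴/(8D³N_a) = (77.5×10³)(8.8⁴)/(8·50.0³·21) = 22.132 N/mm
Series: 1/k_eq = 1/4.9171 + 1/22.132 + 1/56 = 0.26641; k_eq = 3.7536 N/mm
F = k_eq·δ = 3.7536·30 = 112.61 N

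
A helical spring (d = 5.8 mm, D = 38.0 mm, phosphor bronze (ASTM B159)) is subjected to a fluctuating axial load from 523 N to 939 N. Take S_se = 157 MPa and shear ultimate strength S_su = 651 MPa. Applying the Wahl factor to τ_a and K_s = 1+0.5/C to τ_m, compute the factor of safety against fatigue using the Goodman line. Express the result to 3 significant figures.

0.711

C = D/d = 38.0/5.8 = 6.5517; K_W = (4C−1)/(4C−4)+0.615/C = 1.2290; K_s = 1+0.5/C = 1.0763
F_a = (F_max−F_min)/2 = 208 N; F_m = (F_max+F_min)/2 = 731 N
τ_a = K_W·8F_aD/(πd³) = 1.2290 × 103.16 = 126.78 MPa
τ_m = K_s·8F_mD/(πd³) = 1.0763 × 362.54 = 390.21 MPa
Goodman: 1/n_f = τ_a/S_se + τ_m/S_su = 126.78/157 + 390.21/651 = 0.80750 + 0.59940 = 1.4069
n_f = 1/1.4069 = 0.7108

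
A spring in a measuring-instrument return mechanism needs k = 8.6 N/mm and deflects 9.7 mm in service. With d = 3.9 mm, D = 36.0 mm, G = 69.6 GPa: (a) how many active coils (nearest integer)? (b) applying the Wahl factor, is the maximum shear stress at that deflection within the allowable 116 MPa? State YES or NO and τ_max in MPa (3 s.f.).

(a) 5 coils; (b) NO, τ_max = 150 MPa

N_a = Gd⁴/(8D³k) = (69.6×10³)(3.9⁴)/(8·36.0³·8.6) = 5.016 → N_a = 5
Actual rate k = Gd⁴/(8D³·5) = 8.6278 N/mm
Working load F = kδ = 8.6278·9.7 = 83.69 N
C = 36.0/3.9 = 9.2308; K_W = (4C−1)/(4C−4)+0.615/C = 1.1577
τ_max = K_W·8FD/(πd³) = 1.1577·129.34 = 149.74 MPa
τ_max > 116 MPa → exceeds allowable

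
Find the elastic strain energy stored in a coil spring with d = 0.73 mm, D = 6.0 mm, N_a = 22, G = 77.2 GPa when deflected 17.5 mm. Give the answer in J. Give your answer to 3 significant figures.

k = Gd⁴/(8D³N_a) = (77.2×10³)(0.73⁴)/(8·6.0³·22) = 0.57669 N/mm
U = ½kδ² = 0.5 × 0.57669 × 17.5² = 88.306 N·mm = 0.088306 J

0.0883 J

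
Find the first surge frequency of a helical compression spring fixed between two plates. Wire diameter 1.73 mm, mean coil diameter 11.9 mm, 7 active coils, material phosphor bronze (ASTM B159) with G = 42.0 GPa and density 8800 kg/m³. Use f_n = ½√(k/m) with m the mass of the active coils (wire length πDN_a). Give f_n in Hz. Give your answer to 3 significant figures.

429 Hz

k = Gd⁴/(8D³N_a) = (42.0×10³)(1.73⁴)/(8·11.9³·7) = 3.9866 N/mm = 3986.6 N/m
Wire length L = πDN_a = π·11.9·7 = 261.69 mm
m = ρ·(πd²/4)·L = 8800 × 2.3506×10⁻⁶ m² × 0.26169 m = 0.0054133 kg
f_n = ½√(k/m) = 0.5·√(3986.6/0.0054133) = 0.5·√(7.3645e+05) = 429.08 Hz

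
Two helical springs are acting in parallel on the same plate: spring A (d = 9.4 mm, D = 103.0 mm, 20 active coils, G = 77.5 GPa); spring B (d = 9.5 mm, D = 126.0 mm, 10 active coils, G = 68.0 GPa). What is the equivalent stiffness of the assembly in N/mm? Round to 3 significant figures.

k_A = Gd⁴/(8D³N_a) = (77.5×10³)(9.4⁴)/(8·103.0³·20) = 3.4608 N/mm
k_B = Gd⁴/(8D³N_a) = (68.0×10³)(9.5⁴)/(8·126.0³·10) = 3.461 N/mm
Parallel: k_eq = 3.4608 + 3.461 = 6.9218 N/mm

6.92 N/mm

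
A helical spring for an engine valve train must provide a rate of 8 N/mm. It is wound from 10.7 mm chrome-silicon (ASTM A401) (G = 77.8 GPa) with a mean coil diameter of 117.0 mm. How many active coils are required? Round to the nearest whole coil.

10

N_a = Gd⁴/(8D³k) = (77.8×10³ × 10.7⁴)/(8 × 117.0³ × 8)
    = 1.0198e+09 / 1.02503e+08 = 9.949 → 10 coils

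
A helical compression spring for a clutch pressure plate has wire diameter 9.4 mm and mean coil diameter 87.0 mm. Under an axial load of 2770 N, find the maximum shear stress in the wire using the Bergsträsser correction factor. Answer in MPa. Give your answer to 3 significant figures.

847 MPa

Spring index C = D/d = 87.0/9.4 = 9.2553
K_B = (4C+2)/(4C−3) = 39.021/34.021 = 1.1470
τ₀ = 8FD/(πd³) = 8·2770·87.0/(π·9.4³) = 1.92792e+06/2609.4 = 738.85 MPa
τ_max = K·τ₀ = 1.1470 × 738.85 = 847.44 MPa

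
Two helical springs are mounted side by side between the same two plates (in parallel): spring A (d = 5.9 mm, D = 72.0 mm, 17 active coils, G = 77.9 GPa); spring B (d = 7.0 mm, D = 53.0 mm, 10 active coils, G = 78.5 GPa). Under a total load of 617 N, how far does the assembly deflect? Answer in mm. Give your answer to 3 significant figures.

34.9 mm

k_A = Gd⁴/(8D³N_a) = (77.9×10³)(5.9⁴)/(8·72.0³·17) = 1.8596 N/mm
k_B = Gd⁴/(8D³N_a) = (78.5×10³)(7.0⁴)/(8·53.0³·10) = 15.825 N/mm
Parallel: k_eq = 1.8596 + 15.825 = 17.685 N/mm
δ = F/k_eq = 617/17.685 = 34.889 mm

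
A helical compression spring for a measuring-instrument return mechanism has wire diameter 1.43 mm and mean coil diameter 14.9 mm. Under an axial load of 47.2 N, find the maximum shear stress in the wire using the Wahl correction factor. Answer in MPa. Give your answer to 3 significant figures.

697 MPa

Spring index C = D/d = 14.9/1.43 = 10.4196
K_W = (4C−1)/(4C−4) + 0.615/C = 40.678/37.678 + 0.0590 = 1.1386
τ₀ = 8FD/(πd³) = 8·47.2·14.9/(π·1.43³) = 5626.24/9.1867 = 612.44 MPa
τ_max = K·τ₀ = 1.1386 × 612.44 = 697.35 MPa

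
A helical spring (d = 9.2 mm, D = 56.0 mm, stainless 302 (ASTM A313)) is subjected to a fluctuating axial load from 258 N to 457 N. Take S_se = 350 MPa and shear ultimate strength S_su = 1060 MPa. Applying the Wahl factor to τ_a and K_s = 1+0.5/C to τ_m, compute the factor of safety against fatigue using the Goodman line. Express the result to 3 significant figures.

C = D/d = 56.0/9.2 = 6.0870; K_W = (4C−1)/(4C−4)+0.615/C = 1.2485; K_s = 1+0.5/C = 1.0821
F_a = (F_max−F_min)/2 = 99.5 N; F_m = (F_max+F_min)/2 = 357.5 N
τ_a = K_W·8F_aD/(πd³) = 1.2485 × 18.222 = 22.749 MPa
τ_m = K_s·8F_mD/(πd³) = 1.0821 × 65.47 = 70.848 MPa
Goodman: 1/n_f = τ_a/S_se + τ_m/S_su = 22.749/350 + 70.848/1060 = 0.06500 + 0.06684 = 0.13184
n_f = 1/0.13184 = 7.585

7.59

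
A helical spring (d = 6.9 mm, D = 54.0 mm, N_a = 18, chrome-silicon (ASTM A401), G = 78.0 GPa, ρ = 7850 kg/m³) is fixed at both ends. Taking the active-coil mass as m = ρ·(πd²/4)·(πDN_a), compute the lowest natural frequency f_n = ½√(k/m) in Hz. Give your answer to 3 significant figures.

k = Gd⁴/(8D³N_a) = (78.0×10³)(6.9⁴)/(8·54.0³·18) = 7.7974 N/mm = 7797.4 N/m
Wire length L = πDN_a = π·54.0·18 = 3053.6 mm
m = ρ·(πd²/4)·L = 7850 × 37.393×10⁻⁶ m² × 3.0536 m = 0.89634 kg
f_n = ½√(k/m) = 0.5·√(7797.4/0.89634) = 0.5·√(8699.1) = 46.634 Hz

46.6 Hz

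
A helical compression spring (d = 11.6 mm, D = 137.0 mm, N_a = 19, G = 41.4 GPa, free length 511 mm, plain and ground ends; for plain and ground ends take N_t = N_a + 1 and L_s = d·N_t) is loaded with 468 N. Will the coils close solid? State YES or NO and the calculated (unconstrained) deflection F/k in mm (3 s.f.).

NO, δ = 244 mm

k = Gd⁴/(8D³N_a) = (41.4×10³)(11.6⁴)/(8·137.0³·19) = 1.9179 N/mm
N_t = 20; L_s = 11.6·20 = 232 mm; δ_solid = L₀ − L_s = 511 − 232 = 279 mm
δ = F/k = 468/1.9179 = 244.02 mm
δ < δ_solid → spring does not go solid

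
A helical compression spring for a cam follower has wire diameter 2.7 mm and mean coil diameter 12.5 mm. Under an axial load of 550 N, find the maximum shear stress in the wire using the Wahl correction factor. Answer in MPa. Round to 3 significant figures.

Spring index C = D/d = 12.5/2.7 = 4.6296
K_W = (4C−1)/(4C−4) + 0.615/C = 17.519/14.519 + 0.1328 = 1.3395
τ₀ = 8FD/(πd³) = 8·550·12.5/(π·2.7³) = 55000/61.836 = 889.45 MPa
τ_max = K·τ₀ = 1.3395 × 889.45 = 1191.4 MPa

1190 MPa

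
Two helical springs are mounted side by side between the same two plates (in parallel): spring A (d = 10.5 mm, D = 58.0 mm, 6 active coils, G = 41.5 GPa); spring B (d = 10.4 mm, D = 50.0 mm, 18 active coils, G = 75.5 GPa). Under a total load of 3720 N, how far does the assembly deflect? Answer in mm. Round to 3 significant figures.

36.1 mm

k_A = Gd⁴/(8D³N_a) = (41.5×10³)(10.5⁴)/(8·58.0³·6) = 53.862 N/mm
k_B = Gd⁴/(8D³N_a) = (75.5×10³)(10.4⁴)/(8·50.0³·18) = 49.069 N/mm
Parallel: k_eq = 53.862 + 49.069 = 102.93 N/mm
δ = F/k_eq = 3720/102.93 = 36.141 mm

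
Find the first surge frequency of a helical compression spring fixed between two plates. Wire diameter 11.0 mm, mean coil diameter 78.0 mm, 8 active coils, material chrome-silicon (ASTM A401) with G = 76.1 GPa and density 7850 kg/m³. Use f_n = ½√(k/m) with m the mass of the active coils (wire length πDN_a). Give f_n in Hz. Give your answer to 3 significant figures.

79.2 Hz

k = Gd⁴/(8D³N_a) = (76.1×10³)(11.0⁴)/(8·78.0³·8) = 36.685 N/mm = 36685 N/m
Wire length L = πDN_a = π·78.0·8 = 1960.4 mm
m = ρ·(πd²/4)·L = 7850 × 95.033×10⁻⁶ m² × 1.9604 m = 1.4624 kg
f_n = ½√(k/m) = 0.5·√(36685/1.4624) = 0.5·√(25085) = 79.191 Hz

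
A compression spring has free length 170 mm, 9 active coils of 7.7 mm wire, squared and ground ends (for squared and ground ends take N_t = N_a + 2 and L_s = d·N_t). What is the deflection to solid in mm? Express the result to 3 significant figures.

85.3 mm

N_t = 11; L_s = 7.7·11 = 84.7 mm
δ_solid = L₀ − L_s = 170 − 84.7 = 85.3 mm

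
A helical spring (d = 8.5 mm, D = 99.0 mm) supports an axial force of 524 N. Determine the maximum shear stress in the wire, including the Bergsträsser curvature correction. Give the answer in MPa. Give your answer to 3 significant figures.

240 MPa

Spring index C = D/d = 99.0/8.5 = 11.6471
K_B = (4C+2)/(4C−3) = 48.588/43.588 = 1.1147
τ₀ = 8FD/(πd³) = 8·524·99.0/(π·8.5³) = 415008/1929.3 = 215.1 MPa
τ_max = K·τ₀ = 1.1147 × 215.1 = 239.78 MPa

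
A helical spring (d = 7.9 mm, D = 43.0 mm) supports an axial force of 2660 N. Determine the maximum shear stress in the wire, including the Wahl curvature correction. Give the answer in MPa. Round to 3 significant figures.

757 MPa

Spring index C = D/d = 43.0/7.9 = 5.4430
K_W = (4C−1)/(4C−4) + 0.615/C = 20.772/17.772 + 0.1130 = 1.2818
τ₀ = 8FD/(πd³) = 8·2660·43.0/(π·7.9³) = 915040/1548.9 = 590.76 MPa
τ_max = K·τ₀ = 1.2818 × 590.76 = 757.23 MPa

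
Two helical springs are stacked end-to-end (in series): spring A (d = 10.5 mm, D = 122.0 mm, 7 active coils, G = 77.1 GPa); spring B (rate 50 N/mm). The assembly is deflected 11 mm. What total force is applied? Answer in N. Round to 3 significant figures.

k_A = Gd⁴/(8D³N_a) = (77.1×10³)(10.5⁴)/(8·122.0³·7) = 9.216 N/mm
Series: 1/k_eq = 1/9.216 + 1/50 = 0.12851; k_eq = 7.7817 N/mm
F = k_eq·δ = 7.7817·11 = 85.599 N

85.6 N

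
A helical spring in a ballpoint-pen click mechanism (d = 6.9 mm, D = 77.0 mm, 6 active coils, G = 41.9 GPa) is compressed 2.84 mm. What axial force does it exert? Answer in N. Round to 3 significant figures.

k = Gd⁴/(8D³N_a) = (41.9×10³)(6.9⁴)/(8·77.0³·6) = 4.3341 N/mm
F = k·δ = 4.3341 × 2.84 = 12.309 N

12.3 N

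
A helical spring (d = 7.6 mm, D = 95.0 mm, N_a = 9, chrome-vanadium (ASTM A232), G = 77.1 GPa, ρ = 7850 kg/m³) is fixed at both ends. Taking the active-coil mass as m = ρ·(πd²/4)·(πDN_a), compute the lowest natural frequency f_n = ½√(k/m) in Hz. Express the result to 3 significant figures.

33.0 Hz

k = Gd⁴/(8D³N_a) = (77.1×10³)(7.6⁴)/(8·95.0³·9) = 4.1668 N/mm = 4166.8 N/m
Wire length L = πDN_a = π·95.0·9 = 2686.1 mm
m = ρ·(πd²/4)·L = 7850 × 45.365×10⁻⁶ m² × 2.6861 m = 0.95654 kg
f_n = ½√(k/m) = 0.5·√(4166.8/0.95654) = 0.5·√(4356.1) = 33.001 Hz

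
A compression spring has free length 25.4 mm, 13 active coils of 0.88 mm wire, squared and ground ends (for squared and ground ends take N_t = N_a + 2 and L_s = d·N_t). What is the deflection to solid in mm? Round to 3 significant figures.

12.2 mm

N_t = 15; L_s = 0.88·15 = 13.2 mm
δ_solid = L₀ − L_s = 25.4 − 13.2 = 12.2 mm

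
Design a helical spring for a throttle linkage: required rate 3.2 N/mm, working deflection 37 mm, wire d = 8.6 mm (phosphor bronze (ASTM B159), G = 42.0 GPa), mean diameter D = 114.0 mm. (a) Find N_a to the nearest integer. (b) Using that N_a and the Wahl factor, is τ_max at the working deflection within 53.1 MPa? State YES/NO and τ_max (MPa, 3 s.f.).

N_a = Gd⁴/(8D³k) = (42.0×10³)(8.6⁴)/(8·114.0³·3.2) = 6.057 → N_a = 6
Actual rate k = Gd⁴/(8D³·6) = 3.2306 N/mm
Working load F = kδ = 3.2306·37 = 119.53 N
C = 114.0/8.6 = 13.2558; K_W = (4C−1)/(4C−4)+0.615/C = 1.1076
τ_max = K_W·8FD/(πd³) = 1.1076·54.556 = 60.425 MPa
τ_max > 53.1 MPa → exceeds allowable

(a) 6 coils; (b) NO, τ_max = 60.4 MPa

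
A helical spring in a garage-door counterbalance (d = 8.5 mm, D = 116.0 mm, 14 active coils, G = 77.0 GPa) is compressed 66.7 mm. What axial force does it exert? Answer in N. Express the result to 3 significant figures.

k = Gd⁴/(8D³N_a) = (77.0×10³)(8.5⁴)/(8·116.0³·14) = 2.2992 N/mm
F = k·δ = 2.2992 × 66.7 = 153.36 N

153 N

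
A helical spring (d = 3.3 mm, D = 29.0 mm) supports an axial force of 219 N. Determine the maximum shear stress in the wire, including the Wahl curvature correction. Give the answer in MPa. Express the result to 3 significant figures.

Spring index C = D/d = 29.0/3.3 = 8.7879
K_W = (4C−1)/(4C−4) + 0.615/C = 34.152/31.152 + 0.0700 = 1.1663
τ₀ = 8FD/(πd³) = 8·219·29.0/(π·3.3³) = 50808/112.9 = 450.03 MPa
τ_max = K·τ₀ = 1.1663 × 450.03 = 524.86 MPa

525 MPa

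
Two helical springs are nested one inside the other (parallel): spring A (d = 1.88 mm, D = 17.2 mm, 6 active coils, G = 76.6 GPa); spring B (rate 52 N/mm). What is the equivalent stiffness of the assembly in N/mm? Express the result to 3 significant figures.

k_A = Gd⁴/(8D³N_a) = (76.6×10³)(1.88⁴)/(8·17.2³·6) = 3.9177 N/mm
Parallel: k_eq = 3.9177 + 52 = 55.918 N/mm

55.9 N/mm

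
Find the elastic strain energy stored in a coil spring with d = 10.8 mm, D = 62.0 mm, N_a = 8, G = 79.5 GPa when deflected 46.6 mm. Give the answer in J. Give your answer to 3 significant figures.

77.0 J

k = Gd⁴/(8D³N_a) = (79.5×10³)(10.8⁴)/(8·62.0³·8) = 70.91 N/mm
U = ½kδ² = 0.5 × 70.91 × 46.6² = 76993 N·mm = 76.993 J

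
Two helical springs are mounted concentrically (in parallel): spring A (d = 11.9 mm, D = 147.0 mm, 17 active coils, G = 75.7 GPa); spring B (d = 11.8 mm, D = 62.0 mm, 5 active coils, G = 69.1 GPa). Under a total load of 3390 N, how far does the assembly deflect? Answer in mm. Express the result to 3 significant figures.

23.5 mm

k_A = Gd⁴/(8D³N_a) = (75.7×10³)(11.9⁴)/(8·147.0³·17) = 3.5139 N/mm
k_B = Gd⁴/(8D³N_a) = (69.1×10³)(11.8⁴)/(8·62.0³·5) = 140.53 N/mm
Parallel: k_eq = 3.5139 + 140.53 = 144.04 N/mm
δ = F/k_eq = 3390/144.04 = 23.534 mm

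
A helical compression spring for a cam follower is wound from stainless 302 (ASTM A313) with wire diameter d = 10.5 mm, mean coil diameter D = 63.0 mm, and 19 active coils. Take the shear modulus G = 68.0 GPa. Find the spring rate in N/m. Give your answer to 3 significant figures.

21700 N/m

k = Gd⁴/(8D³N_a) = (68.0×10³ × 10.5⁴) / (8 × 63.0³ × 19)
  = 8.26544e+08 / 3.80071e+07 = 21.747 N/mm = 21747 N/m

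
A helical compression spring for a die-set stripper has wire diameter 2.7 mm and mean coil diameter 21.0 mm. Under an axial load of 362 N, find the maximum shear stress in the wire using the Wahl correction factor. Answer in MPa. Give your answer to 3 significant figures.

1170 MPa

Spring index C = D/d = 21.0/2.7 = 7.7778
K_W = (4C−1)/(4C−4) + 0.615/C = 30.111/27.111 + 0.0791 = 1.1897
τ₀ = 8FD/(πd³) = 8·362·21.0/(π·2.7³) = 60816/61.836 = 983.51 MPa
τ_max = K·τ₀ = 1.1897 × 983.51 = 1170.1 MPa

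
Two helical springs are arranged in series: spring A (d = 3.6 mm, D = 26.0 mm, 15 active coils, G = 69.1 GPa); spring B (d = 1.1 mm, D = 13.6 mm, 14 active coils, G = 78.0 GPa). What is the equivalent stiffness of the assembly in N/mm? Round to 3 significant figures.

0.378 N/mm

k_A = Gd⁴/(8D³N_a) = (69.1×10³)(3.6⁴)/(8·26.0³·15) = 5.5028 N/mm
k_B = Gd⁴/(8D³N_a) = (78.0×10³)(1.1⁴)/(8·13.6³·14) = 0.40535 N/mm
Series: 1/k_eq = 1/5.5028 + 1/0.40535 = 2.6487; k_eq = 0.37754 N/mm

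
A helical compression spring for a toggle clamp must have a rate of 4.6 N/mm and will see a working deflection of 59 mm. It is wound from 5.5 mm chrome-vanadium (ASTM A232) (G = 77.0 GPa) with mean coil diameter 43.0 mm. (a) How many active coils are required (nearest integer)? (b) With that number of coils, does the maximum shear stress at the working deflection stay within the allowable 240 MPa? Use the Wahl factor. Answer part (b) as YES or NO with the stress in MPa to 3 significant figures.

N_a = Gd⁴/(8D³k) = (77.0×10³)(5.5⁴)/(8·43.0³·4.6) = 24.08 → N_a = 24
Actual rate k = Gd⁴/(8D³·24) = 4.6157 N/mm
Working load F = kδ = 4.6157·59 = 272.32 N
C = 43.0/5.5 = 7.8182; K_W = (4C−1)/(4C−4)+0.615/C = 1.1887
τ_max = K_W·8FD/(πd³) = 1.1887·179.23 = 213.04 MPa
τ_max ≤ 240 MPa → acceptable

(a) 24 coils; (b) YES, τ_max = 213 MPa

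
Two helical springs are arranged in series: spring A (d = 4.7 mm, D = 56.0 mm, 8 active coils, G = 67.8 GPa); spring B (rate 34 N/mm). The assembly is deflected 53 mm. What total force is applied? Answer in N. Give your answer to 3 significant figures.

144 N

k_A = Gd⁴/(8D³N_a) = (67.8×10³)(4.7⁴)/(8·56.0³·8) = 2.9436 N/mm
Series: 1/k_eq = 1/2.9436 + 1/34 = 0.36913; k_eq = 2.709 N/mm
F = k_eq·δ = 2.709·53 = 143.58 N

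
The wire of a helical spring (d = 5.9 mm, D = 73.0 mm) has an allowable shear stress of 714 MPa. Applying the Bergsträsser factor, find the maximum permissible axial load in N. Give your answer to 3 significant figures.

C = D/d = 73.0/5.9 = 12.3729
K_B = (4C+2)/(4C−3) = 51.492/46.492 = 1.1075
τ_max = K·8FD/(πd³) → F_max = τ_allow·πd³/(8DK)
F_max = 714·π·5.9³/(8·73.0·1.1075) = 4.6069e+05/646.81 = 712.24 N

712 N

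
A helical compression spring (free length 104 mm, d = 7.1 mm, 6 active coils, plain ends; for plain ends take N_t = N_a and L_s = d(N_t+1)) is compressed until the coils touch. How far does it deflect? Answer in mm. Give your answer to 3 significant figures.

54.3 mm

N_t = 6; L_s = 7.1·7 = 49.7 mm
δ_solid = L₀ − L_s = 104 − 49.7 = 54.3 mm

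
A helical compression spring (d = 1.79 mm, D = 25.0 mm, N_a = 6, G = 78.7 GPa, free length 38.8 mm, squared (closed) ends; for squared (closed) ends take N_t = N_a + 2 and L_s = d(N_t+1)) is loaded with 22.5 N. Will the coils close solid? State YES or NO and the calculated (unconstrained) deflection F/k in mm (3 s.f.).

NO, δ = 20.9 mm

k = Gd⁴/(8D³N_a) = (78.7×10³)(1.79⁴)/(8·25.0³·6) = 1.0773 N/mm
N_t = 8; L_s = 1.79·9 = 16.11 mm; δ_solid = L₀ − L_s = 38.8 − 16.11 = 22.69 mm
δ = F/k = 22.5/1.0773 = 20.886 mm
δ < δ_solid → spring does not go solid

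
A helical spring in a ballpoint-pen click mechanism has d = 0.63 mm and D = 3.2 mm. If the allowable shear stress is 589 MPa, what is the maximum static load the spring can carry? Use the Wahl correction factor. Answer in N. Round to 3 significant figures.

C = D/d = 3.2/0.63 = 5.0794
K_W = (4C−1)/(4C−4) + 0.615/C = 19.317/16.317 + 0.1211 = 1.3049
τ_max = K·8FD/(πd³) → F_max = τ_allow·πd³/(8DK)
F_max = 589·π·0.63³/(8·3.2·1.3049) = 462.69/33.406 = 13.85 N

13.9 N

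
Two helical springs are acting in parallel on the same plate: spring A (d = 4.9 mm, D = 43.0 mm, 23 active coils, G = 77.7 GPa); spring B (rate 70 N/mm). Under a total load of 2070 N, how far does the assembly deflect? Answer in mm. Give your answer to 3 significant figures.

k_A = Gd⁴/(8D³N_a) = (77.7×10³)(4.9⁴)/(8·43.0³·23) = 3.0618 N/mm
Parallel: k_eq = 3.0618 + 70 = 73.062 N/mm
δ = F/k_eq = 2070/73.062 = 28.332 mm

28.3 mm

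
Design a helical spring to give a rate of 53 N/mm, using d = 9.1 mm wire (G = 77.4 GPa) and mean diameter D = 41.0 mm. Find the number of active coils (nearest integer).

18

N_a = Gd⁴/(8D³k) = (77.4×10³ × 9.1⁴)/(8 × 41.0³ × 53)
    = 5.3077e+08 / 2.92225e+07 = 18.16 → 18 coils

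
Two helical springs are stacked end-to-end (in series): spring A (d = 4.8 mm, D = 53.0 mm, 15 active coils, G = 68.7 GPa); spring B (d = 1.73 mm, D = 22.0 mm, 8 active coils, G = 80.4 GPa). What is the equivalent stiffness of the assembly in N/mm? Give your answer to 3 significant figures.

k_A = Gd⁴/(8D³N_a) = (68.7×10³)(4.8⁴)/(8·53.0³·15) = 2.0413 N/mm
k_B = Gd⁴/(8D³N_a) = (80.4×10³)(1.73⁴)/(8·22.0³·8) = 1.0568 N/mm
Series: 1/k_eq = 1/2.0413 + 1/1.0568 = 1.4361; k_eq = 0.69632 N/mm

0.696 N/mm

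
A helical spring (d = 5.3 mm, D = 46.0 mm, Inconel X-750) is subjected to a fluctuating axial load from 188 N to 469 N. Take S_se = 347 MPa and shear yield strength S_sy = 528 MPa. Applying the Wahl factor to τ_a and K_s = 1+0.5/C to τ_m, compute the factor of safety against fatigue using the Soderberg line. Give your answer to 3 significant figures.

C = D/d = 46.0/5.3 = 8.6792; K_W = (4C−1)/(4C−4)+0.615/C = 1.1685; K_s = 1+0.5/C = 1.0576
F_a = (F_max−F_min)/2 = 140.5 N; F_m = (F_max+F_min)/2 = 328.5 N
τ_a = K_W·8F_aD/(πd³) = 1.1685 × 110.55 = 129.18 MPa
τ_m = K_s·8F_mD/(πd³) = 1.0576 × 258.47 = 273.36 MPa
Soderberg: 1/n_f = τ_a/S_se + τ_m/S_sy = 129.18/347 + 273.36/528 = 0.37227 + 0.51772 = 0.88999
n_f = 1/0.88999 = 1.124

1.12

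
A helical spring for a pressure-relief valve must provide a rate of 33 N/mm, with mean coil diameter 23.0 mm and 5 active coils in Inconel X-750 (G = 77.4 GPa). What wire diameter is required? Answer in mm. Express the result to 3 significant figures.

d = (8D³N_a·k / G)^(1/4) = (8·23.0³·5·33 / (77.4×10³))^0.25
  = (207.5)^0.25 = 3.7954 mm

3.80 mm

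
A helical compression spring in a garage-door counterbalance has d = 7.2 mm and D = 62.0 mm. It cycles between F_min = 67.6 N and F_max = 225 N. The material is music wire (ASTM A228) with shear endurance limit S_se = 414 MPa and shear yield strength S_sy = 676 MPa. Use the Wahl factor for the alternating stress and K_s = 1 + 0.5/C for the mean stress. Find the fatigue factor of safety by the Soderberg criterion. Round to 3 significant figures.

C = D/d = 62.0/7.2 = 8.6111; K_W = (4C−1)/(4C−4)+0.615/C = 1.1700; K_s = 1+0.5/C = 1.0581
F_a = (F_max−F_min)/2 = 78.7 N; F_m = (F_max+F_min)/2 = 146.3 N
τ_a = K_W·8F_aD/(πd³) = 1.1700 × 33.29 = 38.948 MPa
τ_m = K_s·8F_mD/(πd³) = 1.0581 × 61.884 = 65.477 MPa
Soderberg: 1/n_f = τ_a/S_se + τ_m/S_sy = 38.948/414 + 65.477/676 = 0.09408 + 0.09686 = 0.19094
n_f = 1/0.19094 = 5.237

5.24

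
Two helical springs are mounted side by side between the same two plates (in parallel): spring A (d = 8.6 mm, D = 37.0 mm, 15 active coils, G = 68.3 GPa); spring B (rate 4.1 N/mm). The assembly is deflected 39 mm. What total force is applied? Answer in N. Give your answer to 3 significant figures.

2560 N

k_A = Gd⁴/(8D³N_a) = (68.3×10³)(8.6⁴)/(8·37.0³·15) = 61.465 N/mm
Parallel: k_eq = 61.465 + 4.1 = 65.565 N/mm
F = k_eq·δ = 65.565·39 = 2557 N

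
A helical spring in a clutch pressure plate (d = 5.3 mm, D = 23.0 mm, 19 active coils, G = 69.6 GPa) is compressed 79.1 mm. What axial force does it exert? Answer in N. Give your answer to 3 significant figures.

k = Gd⁴/(8D³N_a) = (69.6×10³)(5.3⁴)/(8·23.0³·19) = 29.695 N/mm
F = k·δ = 29.695 × 79.1 = 2348.9 N

2350 N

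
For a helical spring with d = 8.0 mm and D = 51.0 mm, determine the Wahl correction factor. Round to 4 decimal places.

1.2360

C = D/d = 51.0/8.0 = 6.3750
K_W = (4C−1)/(4C−4) + 0.615/C = 24.500/21.500 + 0.0965 = 1.2360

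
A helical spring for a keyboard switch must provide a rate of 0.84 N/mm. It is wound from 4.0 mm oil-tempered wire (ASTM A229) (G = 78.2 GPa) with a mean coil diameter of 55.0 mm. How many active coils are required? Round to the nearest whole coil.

N_a = Gd⁴/(8D³k) = (78.2×10³ × 4.0⁴)/(8 × 55.0³ × 0.84)
    = 2.00192e+07 / 1.11804e+06 = 17.91 → 18 coils

18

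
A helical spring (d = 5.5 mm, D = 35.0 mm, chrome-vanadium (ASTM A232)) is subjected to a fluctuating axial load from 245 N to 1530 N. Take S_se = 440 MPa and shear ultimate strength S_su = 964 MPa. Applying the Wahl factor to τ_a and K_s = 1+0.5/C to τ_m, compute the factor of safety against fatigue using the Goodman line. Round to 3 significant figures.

C = D/d = 35.0/5.5 = 6.3636; K_W = (4C−1)/(4C−4)+0.615/C = 1.2365; K_s = 1+0.5/C = 1.0786
F_a = (F_max−F_min)/2 = 642.5 N; F_m = (F_max+F_min)/2 = 887.5 N
τ_a = K_W·8F_aD/(πd³) = 1.2365 × 344.19 = 425.58 MPa
τ_m = K_s·8F_mD/(πd³) = 1.0786 × 475.43 = 512.79 MPa
Goodman: 1/n_f = τ_a/S_se + τ_m/S_su = 425.58/440 + 512.79/964 = 0.96722 + 0.53194 = 1.4992
n_f = 1/1.4992 = 0.667

0.667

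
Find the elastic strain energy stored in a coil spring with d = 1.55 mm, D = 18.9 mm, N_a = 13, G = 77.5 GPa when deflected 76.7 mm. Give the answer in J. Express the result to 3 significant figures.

1.87 J

k = Gd⁴/(8D³N_a) = (77.5×10³)(1.55⁴)/(8·18.9³·13) = 0.6371 N/mm
U = ½kδ² = 0.5 × 0.6371 × 76.7² = 1874 N·mm = 1.874 J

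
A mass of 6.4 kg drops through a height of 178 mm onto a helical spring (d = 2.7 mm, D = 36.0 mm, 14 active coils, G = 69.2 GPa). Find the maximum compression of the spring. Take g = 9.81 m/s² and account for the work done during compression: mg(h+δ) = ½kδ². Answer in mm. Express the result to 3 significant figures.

289 mm

k = Gd⁴/(8D³N_a) = (69.2×10³)(2.7⁴)/(8·36.0³·14) = 0.70378 N/mm
W = mg = 6.4 × 9.81 = 62.784 N
½kδ² − Wδ − Wh = 0 → δ = (W + √(W² + 2kWh))/k
δ = (62.784 + √(3941.8 + 15730.2))/0.70378 = (62.784 + 140.26)/0.70378 = 288.5 mm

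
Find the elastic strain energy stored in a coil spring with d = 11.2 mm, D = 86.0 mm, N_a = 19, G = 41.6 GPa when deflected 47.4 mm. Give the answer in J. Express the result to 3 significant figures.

7.61 J

k = Gd⁴/(8D³N_a) = (41.6×10³)(11.2⁴)/(8·86.0³·19) = 6.7706 N/mm
U = ½kδ² = 0.5 × 6.7706 × 47.4² = 7605.9 N·mm = 7.6059 J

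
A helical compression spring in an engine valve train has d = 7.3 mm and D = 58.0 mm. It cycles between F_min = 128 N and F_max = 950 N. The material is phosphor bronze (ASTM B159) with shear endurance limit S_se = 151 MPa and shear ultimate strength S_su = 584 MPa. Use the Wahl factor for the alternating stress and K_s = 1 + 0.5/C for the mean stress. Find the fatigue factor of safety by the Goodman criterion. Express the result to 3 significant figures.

C = D/d = 58.0/7.3 = 7.9452; K_W = (4C−1)/(4C−4)+0.615/C = 1.1854; K_s = 1+0.5/C = 1.0629
F_a = (F_max−F_min)/2 = 411 N; F_m = (F_max+F_min)/2 = 539 N
τ_a = K_W·8F_aD/(πd³) = 1.1854 × 156.04 = 184.97 MPa
τ_m = K_s·8F_mD/(πd³) = 1.0629 × 204.64 = 217.52 MPa
Goodman: 1/n_f = τ_a/S_se + τ_m/S_su = 184.97/151 + 217.52/584 = 1.22497 + 0.37246 = 1.5974
n_f = 1/1.5974 = 0.626

0.626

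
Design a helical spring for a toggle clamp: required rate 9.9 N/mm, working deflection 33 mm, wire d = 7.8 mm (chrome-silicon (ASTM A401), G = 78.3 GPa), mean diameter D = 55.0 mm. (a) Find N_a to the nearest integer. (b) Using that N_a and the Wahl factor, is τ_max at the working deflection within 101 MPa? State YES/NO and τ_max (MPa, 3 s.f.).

(a) 22 coils; (b) NO, τ_max = 117 MPa

N_a = Gd⁴/(8D³k) = (78.3×10³)(7.8⁴)/(8·55.0³·9.9) = 22 → N_a = 22
Actual rate k = Gd⁴/(8D³·22) = 9.8978 N/mm
Working load F = kδ = 9.8978·33 = 326.63 N
C = 55.0/7.8 = 7.0513; K_W = (4C−1)/(4C−4)+0.615/C = 1.2112
τ_max = K_W·8FD/(πd³) = 1.2112·96.399 = 116.75 MPa
τ_max > 101 MPa → exceeds allowable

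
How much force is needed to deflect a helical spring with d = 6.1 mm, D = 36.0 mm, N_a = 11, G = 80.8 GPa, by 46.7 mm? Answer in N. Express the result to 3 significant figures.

1270 N

k = Gd⁴/(8D³N_a) = (80.8×10³)(6.1⁴)/(8·36.0³·11) = 27.248 N/mm
F = k·δ = 27.248 × 46.7 = 1272.5 N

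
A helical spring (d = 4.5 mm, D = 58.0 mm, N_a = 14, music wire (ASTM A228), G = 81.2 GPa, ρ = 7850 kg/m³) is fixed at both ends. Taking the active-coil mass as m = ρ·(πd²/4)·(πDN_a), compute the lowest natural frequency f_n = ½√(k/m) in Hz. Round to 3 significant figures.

k = Gd⁴/(8D³N_a) = (81.2×10³)(4.5⁴)/(8·58.0³·14) = 1.5237 N/mm = 1523.7 N/m
Wire length L = πDN_a = π·58.0·14 = 2551 mm
m = ρ·(πd²/4)·L = 7850 × 15.904×10⁻⁶ m² × 2.551 m = 0.31849 kg
f_n = ½√(k/m) = 0.5·√(1523.7/0.31849) = 0.5·√(4784.2) = 34.584 Hz

34.6 Hz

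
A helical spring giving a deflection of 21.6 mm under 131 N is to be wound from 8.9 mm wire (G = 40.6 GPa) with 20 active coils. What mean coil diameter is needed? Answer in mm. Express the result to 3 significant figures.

Required rate k = F/δ = 131/21.6 = 6.0648 N/mm
D = (Gd⁴/(8N_a·k))^(1/3) = (40.6×10³·8.9⁴/(8·20·6.0648))^(1/3)
  = (262512)^(1/3) = 64.0299 mm

64.0 mm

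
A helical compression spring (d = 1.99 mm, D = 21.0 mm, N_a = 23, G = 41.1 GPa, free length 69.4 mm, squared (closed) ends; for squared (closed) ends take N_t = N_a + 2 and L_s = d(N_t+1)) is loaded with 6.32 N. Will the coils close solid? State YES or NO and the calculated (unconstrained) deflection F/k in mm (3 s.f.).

NO, δ = 16.7 mm

k = Gd⁴/(8D³N_a) = (41.1×10³)(1.99⁴)/(8·21.0³·23) = 0.37825 N/mm
N_t = 25; L_s = 1.99·26 = 51.74 mm; δ_solid = L₀ − L_s = 69.4 − 51.74 = 17.66 mm
δ = F/k = 6.32/0.37825 = 16.709 mm
δ < δ_solid → spring does not go solid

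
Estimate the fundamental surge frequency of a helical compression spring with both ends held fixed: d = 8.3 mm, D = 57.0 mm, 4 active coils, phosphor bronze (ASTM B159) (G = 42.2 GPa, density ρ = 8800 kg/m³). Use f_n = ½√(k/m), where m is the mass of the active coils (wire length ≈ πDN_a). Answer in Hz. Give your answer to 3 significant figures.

157 Hz

k = Gd⁴/(8D³N_a) = (42.2×10³)(8.3⁴)/(8·57.0³·4) = 33.795 N/mm = 33795 N/m
Wire length L = πDN_a = π·57.0·4 = 716.28 mm
m = ρ·(πd²/4)·L = 8800 × 54.106×10⁻⁶ m² × 0.71628 m = 0.34105 kg
f_n = ½√(k/m) = 0.5·√(33795/0.34105) = 0.5·√(99092) = 157.39 Hz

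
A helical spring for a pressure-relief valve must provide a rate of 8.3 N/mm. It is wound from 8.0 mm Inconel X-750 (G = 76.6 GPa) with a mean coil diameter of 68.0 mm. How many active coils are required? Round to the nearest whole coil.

N_a = Gd⁴/(8D³k) = (76.6×10³ × 8.0⁴)/(8 × 68.0³ × 8.3)
    = 3.13754e+08 / 2.08783e+07 = 15.03 → 15 coils

15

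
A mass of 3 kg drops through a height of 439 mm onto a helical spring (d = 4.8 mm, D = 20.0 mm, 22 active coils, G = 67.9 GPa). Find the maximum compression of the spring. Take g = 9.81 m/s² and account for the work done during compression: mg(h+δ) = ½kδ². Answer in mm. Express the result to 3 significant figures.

32.9 mm

k = Gd⁴/(8D³N_a) = (67.9×10³)(4.8⁴)/(8·20.0³·22) = 25.6 N/mm
W = mg = 3 × 9.81 = 29.43 N
½kδ² − Wδ − Wh = 0 → δ = (W + √(W² + 2kWh))/k
δ = (29.43 + √(866.12 + 661480))/25.6 = (29.43 + 813.85)/25.6 = 32.941 mm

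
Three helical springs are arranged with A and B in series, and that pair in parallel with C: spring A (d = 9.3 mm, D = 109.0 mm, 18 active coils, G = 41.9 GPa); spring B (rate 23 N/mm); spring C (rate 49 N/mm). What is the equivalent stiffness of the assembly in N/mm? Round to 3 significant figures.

k_A = Gd⁴/(8D³N_a) = (41.9×10³)(9.3⁴)/(8·109.0³·18) = 1.6808 N/mm
Springs A,B series: k_AB = 1/(1/1.6808+1/23) = 1.5663 N/mm; parallel with C: k_eq = 1.5663+49 = 50.566 N/mm

50.6 N/mm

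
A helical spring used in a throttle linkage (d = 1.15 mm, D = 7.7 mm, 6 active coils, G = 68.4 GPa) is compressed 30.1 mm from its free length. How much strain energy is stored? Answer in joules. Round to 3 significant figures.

2.47 J

k = Gd⁴/(8D³N_a) = (68.4×10³)(1.15⁴)/(8·7.7³·6) = 5.4593 N/mm
U = ½kδ² = 0.5 × 5.4593 × 30.1² = 2473.1 N·mm = 2.4731 J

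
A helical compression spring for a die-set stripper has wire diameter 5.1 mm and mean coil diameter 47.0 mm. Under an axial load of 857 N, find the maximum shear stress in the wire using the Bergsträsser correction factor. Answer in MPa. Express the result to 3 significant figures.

Spring index C = D/d = 47.0/5.1 = 9.2157
K_B = (4C+2)/(4C−3) = 38.863/33.863 = 1.1477
τ₀ = 8FD/(πd³) = 8·857·47.0/(π·5.1³) = 322232/416.74 = 773.23 MPa
τ_max = K·τ₀ = 1.1477 × 773.23 = 887.4 MPa

887 MPa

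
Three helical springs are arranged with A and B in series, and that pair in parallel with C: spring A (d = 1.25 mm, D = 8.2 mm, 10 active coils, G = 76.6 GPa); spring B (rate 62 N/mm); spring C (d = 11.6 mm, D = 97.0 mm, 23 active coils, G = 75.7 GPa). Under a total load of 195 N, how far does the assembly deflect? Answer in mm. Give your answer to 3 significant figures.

k_A = Gd⁴/(8D³N_a) = (76.6×10³)(1.25⁴)/(8·8.2³·10) = 4.2397 N/mm
k_C = Gd⁴/(8D³N_a) = (75.7×10³)(11.6⁴)/(8·97.0³·23) = 8.162 N/mm
Springs A,B series: k_AB = 1/(1/4.2397+1/62) = 3.9684 N/mm; parallel with C: k_eq = 3.9684+8.162 = 12.13 N/mm
δ = F/k_eq = 195/12.13 = 16.075 mm

16.1 mm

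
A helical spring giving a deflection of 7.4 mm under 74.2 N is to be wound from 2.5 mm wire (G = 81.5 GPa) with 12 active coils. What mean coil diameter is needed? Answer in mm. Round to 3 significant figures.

Required rate k = F/δ = 74.2/7.4 = 10.027 N/mm
D = (Gd⁴/(8N_a·k))^(1/3) = (81.5×10³·2.5⁴/(8·12·10.027))^(1/3)
  = (3307.3)^(1/3) = 14.8990 mm

14.9 mm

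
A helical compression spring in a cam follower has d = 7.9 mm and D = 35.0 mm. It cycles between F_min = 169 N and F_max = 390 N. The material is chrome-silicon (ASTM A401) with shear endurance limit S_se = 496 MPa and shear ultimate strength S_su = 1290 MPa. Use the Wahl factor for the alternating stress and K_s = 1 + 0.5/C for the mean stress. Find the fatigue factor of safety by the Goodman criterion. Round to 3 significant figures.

C = D/d = 35.0/7.9 = 4.4304; K_W = (4C−1)/(4C−4)+0.615/C = 1.3574; K_s = 1+0.5/C = 1.1129
F_a = (F_max−F_min)/2 = 110.5 N; F_m = (F_max+F_min)/2 = 279.5 N
τ_a = K_W·8F_aD/(πd³) = 1.3574 × 19.975 = 27.115 MPa
τ_m = K_s·8F_mD/(πd³) = 1.1129 × 50.525 = 56.227 MPa
Goodman: 1/n_f = τ_a/S_se + τ_m/S_su = 27.115/496 + 56.227/1290 = 0.05467 + 0.04359 = 0.098255
n_f = 1/0.098255 = 10.18

10.2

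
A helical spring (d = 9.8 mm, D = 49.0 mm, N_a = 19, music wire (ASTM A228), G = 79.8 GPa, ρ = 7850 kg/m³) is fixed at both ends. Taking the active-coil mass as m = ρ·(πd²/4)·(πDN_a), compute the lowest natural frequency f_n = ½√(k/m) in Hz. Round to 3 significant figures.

k = Gd⁴/(8D³N_a) = (79.8×10³)(9.8⁴)/(8·49.0³·19) = 41.16 N/mm = 41160 N/m
Wire length L = πDN_a = π·49.0·19 = 2924.8 mm
m = ρ·(πd²/4)·L = 7850 × 75.43×10⁻⁶ m² × 2.9248 m = 1.7319 kg
f_n = ½√(k/m) = 0.5·√(41160/1.7319) = 0.5·√(23766) = 77.082 Hz

77.1 Hz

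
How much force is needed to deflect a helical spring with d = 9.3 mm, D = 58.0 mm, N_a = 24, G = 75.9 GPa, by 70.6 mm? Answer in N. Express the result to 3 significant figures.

k = Gd⁴/(8D³N_a) = (75.9×10³)(9.3⁴)/(8·58.0³·24) = 15.156 N/mm
F = k·δ = 15.156 × 70.6 = 1070 N

1070 N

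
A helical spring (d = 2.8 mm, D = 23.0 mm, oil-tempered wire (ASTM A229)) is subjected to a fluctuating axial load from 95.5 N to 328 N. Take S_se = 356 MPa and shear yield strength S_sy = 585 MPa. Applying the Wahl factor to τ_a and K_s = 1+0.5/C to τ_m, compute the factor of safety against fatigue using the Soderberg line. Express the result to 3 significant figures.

C = D/d = 23.0/2.8 = 8.2143; K_W = (4C−1)/(4C−4)+0.615/C = 1.1788; K_s = 1+0.5/C = 1.0609
F_a = (F_max−F_min)/2 = 116.25 N; F_m = (F_max+F_min)/2 = 211.75 N
τ_a = K_W·8F_aD/(πd³) = 1.1788 × 310.16 = 365.63 MPa
τ_m = K_s·8F_mD/(πd³) = 1.0609 × 564.96 = 599.35 MPa
Soderberg: 1/n_f = τ_a/S_se + τ_m/S_sy = 365.63/356 + 599.35/585 = 1.02704 + 1.02453 = 2.0516
n_f = 1/2.0516 = 0.4874

0.487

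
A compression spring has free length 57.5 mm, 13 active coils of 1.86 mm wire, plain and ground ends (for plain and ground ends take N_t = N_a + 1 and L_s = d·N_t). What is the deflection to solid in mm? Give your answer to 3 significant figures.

N_t = 14; L_s = 1.86·14 = 26.04 mm
δ_solid = L₀ − L_s = 57.5 − 26.04 = 31.46 mm

31.5 mm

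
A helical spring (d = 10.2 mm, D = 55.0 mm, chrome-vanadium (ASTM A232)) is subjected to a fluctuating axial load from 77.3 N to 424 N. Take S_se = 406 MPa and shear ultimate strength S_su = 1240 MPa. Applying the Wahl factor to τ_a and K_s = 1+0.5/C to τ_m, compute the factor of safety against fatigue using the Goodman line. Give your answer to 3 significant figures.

9.85

C = D/d = 55.0/10.2 = 5.3922; K_W = (4C−1)/(4C−4)+0.615/C = 1.2848; K_s = 1+0.5/C = 1.0927
F_a = (F_max−F_min)/2 = 173.35 N; F_m = (F_max+F_min)/2 = 250.65 N
τ_a = K_W·8F_aD/(πd³) = 1.2848 × 22.878 = 29.395 MPa
τ_m = K_s·8F_mD/(πd³) = 1.0927 × 33.08 = 36.148 MPa
Goodman: 1/n_f = τ_a/S_se + τ_m/S_su = 29.395/406 + 36.148/1240 = 0.07240 + 0.02915 = 0.10155
n_f = 1/0.10155 = 9.847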